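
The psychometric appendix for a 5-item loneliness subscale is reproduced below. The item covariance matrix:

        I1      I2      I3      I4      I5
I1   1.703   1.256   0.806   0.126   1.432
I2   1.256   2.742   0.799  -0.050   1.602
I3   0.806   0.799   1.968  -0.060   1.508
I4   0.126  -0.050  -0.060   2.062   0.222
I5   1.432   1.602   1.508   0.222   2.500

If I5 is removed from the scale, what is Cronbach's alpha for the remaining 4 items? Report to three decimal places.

Remaining items: I1, I2, I3, I4 (k = 4).
Σσ²ᵢ = 1.703 + 2.742 + 1.968 + 2.062 = 8.475
total variance = 8.475 + 2 × 2.877 = 14.229
α (item deleted) = (4/3)·(1 − 8.475/14.229) = 0.539

α = 0.539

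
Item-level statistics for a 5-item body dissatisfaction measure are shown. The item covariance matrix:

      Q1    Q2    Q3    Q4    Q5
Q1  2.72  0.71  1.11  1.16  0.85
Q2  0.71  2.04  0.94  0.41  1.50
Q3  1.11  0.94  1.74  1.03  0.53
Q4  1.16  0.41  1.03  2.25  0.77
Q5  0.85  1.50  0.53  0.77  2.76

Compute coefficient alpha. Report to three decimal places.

Σσ²ᵢ = 2.72 + 2.04 + 1.74 + 2.25 + 2.76 = 11.51
Σ_{i<j} σ_ij = 9.01
total variance = 11.51 + 2 × 9.01 = 29.53
α = (k/(k−1))·(1 − Σσ²ᵢ/total variance) = (5/4)·(1 − 11.51/29.53) = 0.763

α = 0.763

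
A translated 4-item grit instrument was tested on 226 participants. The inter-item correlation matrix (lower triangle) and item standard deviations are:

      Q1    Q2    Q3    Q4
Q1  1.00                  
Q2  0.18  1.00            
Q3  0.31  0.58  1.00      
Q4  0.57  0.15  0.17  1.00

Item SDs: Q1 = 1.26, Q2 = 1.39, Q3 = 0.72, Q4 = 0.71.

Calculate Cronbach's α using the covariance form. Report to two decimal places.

α = 0.61

Σσ²ᵢ = 1.26² + 1.39² + 0.72² + 0.71² = 4.5422
Covariances σ_ij = r_ij · s_i · s_j:
  σ(Q1,Q2) = 0.18 × 1.26 × 1.39 = 0.3153
  σ(Q1,Q3) = 0.31 × 1.26 × 0.72 = 0.2812
  σ(Q1,Q4) = 0.57 × 1.26 × 0.71 = 0.5099
  σ(Q2,Q3) = 0.58 × 1.39 × 0.72 = 0.5805
  σ(Q2,Q4) = 0.15 × 1.39 × 0.71 = 0.1480
  σ(Q3,Q4) = 0.17 × 0.72 × 0.71 = 0.0869
σ²_T = Σσ²ᵢ + 2·Σσ_ij = 4.5422 + 2 × 1.9218 = 8.3858
α = (4/3)·(1 − 4.5422/8.3858) = 0.61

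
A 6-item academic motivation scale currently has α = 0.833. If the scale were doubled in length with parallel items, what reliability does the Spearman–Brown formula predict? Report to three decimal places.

Length factor m = 2
α' = m·α / (1 + (m−1)·α)
   = 2 × 0.833 / (1 + (2 − 1) × 0.833)
   = 1.6660 / 1.8330 = 0.909

predicted reliability = 0.909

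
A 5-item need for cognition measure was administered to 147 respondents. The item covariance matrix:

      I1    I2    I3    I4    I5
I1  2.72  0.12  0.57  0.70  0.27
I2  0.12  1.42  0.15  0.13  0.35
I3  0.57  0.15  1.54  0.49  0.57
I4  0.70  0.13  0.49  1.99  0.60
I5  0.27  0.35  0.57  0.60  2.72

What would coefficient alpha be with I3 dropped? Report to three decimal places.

α = 0.439

Remaining items: I1, I2, I4, I5 (k = 4).
Σσ²ᵢ = 2.72 + 1.42 + 1.99 + 2.72 = 8.85
Var(T) = 8.85 + 2 × 2.17 = 13.19
α (item deleted) = (4/3)·(1 − 8.85/13.19) = 0.439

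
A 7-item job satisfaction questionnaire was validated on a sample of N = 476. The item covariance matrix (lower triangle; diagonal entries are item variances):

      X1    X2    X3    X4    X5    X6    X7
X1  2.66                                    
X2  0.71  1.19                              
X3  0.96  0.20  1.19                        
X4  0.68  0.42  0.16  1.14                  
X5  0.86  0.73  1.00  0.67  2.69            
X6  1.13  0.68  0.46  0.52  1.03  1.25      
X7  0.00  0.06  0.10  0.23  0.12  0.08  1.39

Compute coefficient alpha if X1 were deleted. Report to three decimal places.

Remaining items: X2, X3, X4, X5, X6, X7 (k = 6).
Σσᵢ² = 1.19 + 1.19 + 1.14 + 2.69 + 1.25 + 1.39 = 8.85
σ²_T = 8.85 + 2 × 6.46 = 21.77
α (item deleted) = (6/5)·(1 − 8.85/21.77) = 0.712

coefficient alpha = 0.712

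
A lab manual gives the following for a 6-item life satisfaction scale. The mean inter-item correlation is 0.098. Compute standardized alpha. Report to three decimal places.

Standardized α = k·r̄ / (1 + (k−1)·r̄) = 6 × 0.098 / (1 + 5 × 0.098)
  = 0.5880 / 1.4900 = 0.395

standardized alpha = 0.395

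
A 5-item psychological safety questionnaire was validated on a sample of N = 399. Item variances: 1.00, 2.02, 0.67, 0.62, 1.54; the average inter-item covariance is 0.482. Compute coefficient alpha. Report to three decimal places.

sum of item variances = 1.00 + 2.02 + 0.67 + 0.62 + 1.54 = 5.85
Sum of the 10 distinct covariances = 10 × 0.482 = 4.820
Var(T) = sum of item variances + 2·Σcov = 5.85 + 2 × 4.820 = 15.490
α = (5/4)·(1 − 5.85/15.490) = 0.778

α = 0.778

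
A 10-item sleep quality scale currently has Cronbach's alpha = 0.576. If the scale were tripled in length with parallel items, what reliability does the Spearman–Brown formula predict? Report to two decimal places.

Length factor m = 3
α' = m·α / (1 + (m−1)·α)
   = 3 × 0.576 / (1 + (3 − 1) × 0.576)
   = 1.7280 / 2.1520 = 0.80

predicted reliability = 0.80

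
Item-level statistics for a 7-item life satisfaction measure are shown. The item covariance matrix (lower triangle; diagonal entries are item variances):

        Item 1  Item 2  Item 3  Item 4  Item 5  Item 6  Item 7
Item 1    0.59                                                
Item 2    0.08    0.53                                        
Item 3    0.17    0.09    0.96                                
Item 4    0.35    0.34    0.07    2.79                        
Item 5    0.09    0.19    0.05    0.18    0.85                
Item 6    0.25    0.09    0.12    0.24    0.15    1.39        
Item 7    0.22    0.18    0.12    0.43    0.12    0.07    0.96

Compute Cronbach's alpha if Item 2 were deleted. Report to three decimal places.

Cronbach's alpha = 0.493

Remaining items: Item 1, Item 3, Item 4, Item 5, Item 6, Item 7 (k = 6).
sum of item variances = 0.59 + 0.96 + 2.79 + 0.85 + 1.39 + 0.96 = 7.54
σ²_T = 7.54 + 2 × 2.63 = 12.80
α (item deleted) = (6/5)·(1 − 7.54/12.80) = 0.493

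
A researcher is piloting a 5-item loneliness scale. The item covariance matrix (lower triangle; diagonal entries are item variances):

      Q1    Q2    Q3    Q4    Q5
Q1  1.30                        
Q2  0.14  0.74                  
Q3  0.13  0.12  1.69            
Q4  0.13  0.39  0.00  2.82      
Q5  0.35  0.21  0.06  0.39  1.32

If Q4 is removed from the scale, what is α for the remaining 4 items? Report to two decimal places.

Remaining items: Q1, Q2, Q3, Q5 (k = 4).
Σσ²ᵢ = 1.30 + 0.74 + 1.69 + 1.32 = 5.05
Var(T) = 5.05 + 2 × 1.01 = 7.07
α (item deleted) = (4/3)·(1 − 5.05/7.07) = 0.38

α = 0.38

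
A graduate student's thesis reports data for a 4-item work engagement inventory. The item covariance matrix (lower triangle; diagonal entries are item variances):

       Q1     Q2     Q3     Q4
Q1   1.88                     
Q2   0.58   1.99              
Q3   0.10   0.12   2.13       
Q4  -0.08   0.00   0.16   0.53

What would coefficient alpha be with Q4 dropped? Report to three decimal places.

α = 0.316

Remaining items: Q1, Q2, Q3 (k = 3).
Σσᵢ² = 1.88 + 1.99 + 2.13 = 6.00
σ²_T = 6.00 + 2 × 0.80 = 7.60
α (item deleted) = (3/2)·(1 − 6.00/7.60) = 0.316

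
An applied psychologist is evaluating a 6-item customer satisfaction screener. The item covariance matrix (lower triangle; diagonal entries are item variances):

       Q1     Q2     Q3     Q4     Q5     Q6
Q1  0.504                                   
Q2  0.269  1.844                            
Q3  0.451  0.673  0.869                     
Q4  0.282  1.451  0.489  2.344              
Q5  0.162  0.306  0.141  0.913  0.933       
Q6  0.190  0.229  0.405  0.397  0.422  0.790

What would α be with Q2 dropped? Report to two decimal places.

α = 0.73

Remaining items: Q1, Q3, Q4, Q5, Q6 (k = 5).
ΣVar(i) = 0.504 + 0.869 + 2.344 + 0.933 + 0.790 = 5.440
total variance = 5.440 + 2 × 3.852 = 13.144
α (item deleted) = (5/4)·(1 − 5.440/13.144) = 0.73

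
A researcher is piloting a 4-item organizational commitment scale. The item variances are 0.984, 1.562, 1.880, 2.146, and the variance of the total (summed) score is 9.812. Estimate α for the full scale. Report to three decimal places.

Σσᵢ² = 0.984 + 1.562 + 1.880 + 2.146 = 6.572
α = (k/(k−1))·(1 − Σσᵢ²/total variance) = (4/3)·(1 − 6.572/9.812) = 0.440

α = 0.440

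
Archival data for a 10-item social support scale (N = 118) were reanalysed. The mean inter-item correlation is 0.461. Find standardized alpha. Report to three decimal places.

Standardized α = k·r̄ / (1 + (k−1)·r̄) = 10 × 0.461 / (1 + 9 × 0.461)
  = 4.6100 / 5.1490 = 0.895

α = 0.895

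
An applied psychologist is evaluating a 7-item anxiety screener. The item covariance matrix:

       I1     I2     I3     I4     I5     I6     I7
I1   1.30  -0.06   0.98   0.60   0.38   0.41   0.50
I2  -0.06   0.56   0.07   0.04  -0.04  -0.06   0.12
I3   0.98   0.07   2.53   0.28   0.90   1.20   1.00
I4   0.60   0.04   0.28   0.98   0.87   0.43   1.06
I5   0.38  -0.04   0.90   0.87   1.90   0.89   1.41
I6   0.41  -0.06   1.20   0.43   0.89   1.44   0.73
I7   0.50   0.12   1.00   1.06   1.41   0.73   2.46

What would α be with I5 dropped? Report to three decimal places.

α = 0.734

Remaining items: I1, I2, I3, I4, I6, I7 (k = 6).
Σσ²ᵢ = 1.30 + 0.56 + 2.53 + 0.98 + 1.44 + 2.46 = 9.27
σ²_T = 9.27 + 2 × 7.30 = 23.87
α (item deleted) = (6/5)·(1 − 9.27/23.87) = 0.734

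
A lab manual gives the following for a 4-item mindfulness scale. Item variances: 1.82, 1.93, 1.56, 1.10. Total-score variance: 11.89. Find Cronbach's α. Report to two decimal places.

α = 0.61

ΣVar(i) = 1.82 + 1.93 + 1.56 + 1.10 = 6.41
α = (k/(k−1))·(1 − ΣVar(i)/Var(T)) = (4/3)·(1 − 6.41/11.89) = 0.61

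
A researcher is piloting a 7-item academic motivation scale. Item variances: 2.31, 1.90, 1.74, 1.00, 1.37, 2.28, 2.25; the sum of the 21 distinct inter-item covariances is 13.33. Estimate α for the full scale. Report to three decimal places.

ΣVar(i) = 2.31 + 1.90 + 1.74 + 1.00 + 1.37 + 2.28 + 2.25 = 12.85
Sum of distinct covariances = 13.33
total variance = ΣVar(i) + 2·Σcov = 12.85 + 2 × 13.33 = 39.51
α = (7/6)·(1 − 12.85/39.51) = 0.787

α = 0.787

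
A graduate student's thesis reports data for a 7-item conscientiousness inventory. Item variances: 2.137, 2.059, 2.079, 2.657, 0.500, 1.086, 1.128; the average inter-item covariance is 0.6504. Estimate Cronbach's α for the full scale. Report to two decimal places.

ΣVar(i) = 2.137 + 2.059 + 2.079 + 2.657 + 0.500 + 1.086 + 1.128 = 11.646
Sum of the 21 distinct covariances = 21 × 0.6504 = 13.6584
σ²_total = ΣVar(i) + 2·Σcov = 11.646 + 2 × 13.6584 = 38.9628
α = (7/6)·(1 − 11.646/38.9628) = 0.82

Cronbach's α = 0.82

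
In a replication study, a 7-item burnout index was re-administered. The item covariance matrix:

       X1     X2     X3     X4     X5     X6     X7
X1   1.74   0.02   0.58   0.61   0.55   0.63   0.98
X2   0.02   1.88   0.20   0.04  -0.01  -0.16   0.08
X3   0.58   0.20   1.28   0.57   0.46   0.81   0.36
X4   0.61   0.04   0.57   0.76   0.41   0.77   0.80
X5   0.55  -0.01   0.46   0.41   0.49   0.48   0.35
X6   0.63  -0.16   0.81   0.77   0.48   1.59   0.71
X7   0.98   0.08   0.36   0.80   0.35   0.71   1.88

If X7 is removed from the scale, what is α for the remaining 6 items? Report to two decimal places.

Remaining items: X1, X2, X3, X4, X5, X6 (k = 6).
sum of item variances = 1.74 + 1.88 + 1.28 + 0.76 + 0.49 + 1.59 = 7.74
σ²_total = 7.74 + 2 × 5.96 = 19.66
α (item deleted) = (6/5)·(1 − 7.74/19.66) = 0.73

α = 0.73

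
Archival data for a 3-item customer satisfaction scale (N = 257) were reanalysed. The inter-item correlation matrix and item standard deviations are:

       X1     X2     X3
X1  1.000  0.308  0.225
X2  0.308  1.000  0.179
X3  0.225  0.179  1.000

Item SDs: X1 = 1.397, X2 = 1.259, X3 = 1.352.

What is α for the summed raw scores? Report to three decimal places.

α = 0.482

Σσ²ᵢ = 1.397² + 1.259² + 1.352² = 5.3646
Covariances σ_ij = r_ij · s_i · s_j:
  σ(X1,X2) = 0.308 × 1.397 × 1.259 = 0.5417
  σ(X1,X3) = 0.225 × 1.397 × 1.352 = 0.4250
  σ(X2,X3) = 0.179 × 1.259 × 1.352 = 0.3047
σ²_T = Σσ²ᵢ + 2·Σσ_ij = 5.3646 + 2 × 1.2714 = 7.9074
α = (3/2)·(1 − 5.3646/7.9074) = 0.482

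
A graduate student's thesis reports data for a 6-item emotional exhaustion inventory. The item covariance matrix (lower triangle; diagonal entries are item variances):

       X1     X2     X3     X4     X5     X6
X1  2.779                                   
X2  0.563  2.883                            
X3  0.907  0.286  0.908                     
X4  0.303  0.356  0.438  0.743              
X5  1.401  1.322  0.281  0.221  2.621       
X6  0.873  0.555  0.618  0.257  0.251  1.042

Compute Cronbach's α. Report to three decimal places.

ΣVar(i) = 2.779 + 2.883 + 0.908 + 0.743 + 2.621 + 1.042 = 10.976
Sum of the distinct covariances = 8.632
σ²_T = 10.976 + 2 × 8.632 = 28.240
α = (k/(k−1))·(1 − ΣVar(i)/σ²_T) = (6/5)·(1 − 10.976/28.240) = 0.734

α = 0.734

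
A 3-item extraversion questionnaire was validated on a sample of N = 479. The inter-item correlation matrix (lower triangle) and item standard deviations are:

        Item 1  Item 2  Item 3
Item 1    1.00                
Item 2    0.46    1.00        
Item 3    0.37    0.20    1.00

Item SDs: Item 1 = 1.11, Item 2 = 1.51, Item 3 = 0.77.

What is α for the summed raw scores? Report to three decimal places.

α = 0.587

Σσ²ᵢ = 1.11² + 1.51² + 0.77² = 4.1051
Covariances σ_ij = r_ij · s_i · s_j:
  σ(Item 1,Item 2) = 0.46 × 1.11 × 1.51 = 0.7710
  σ(Item 1,Item 3) = 0.37 × 1.11 × 0.77 = 0.3162
  σ(Item 2,Item 3) = 0.20 × 1.51 × 0.77 = 0.2325
σ²_T = Σσ²ᵢ + 2·Σσ_ij = 4.1051 + 2 × 1.3197 = 6.7445
α = (3/2)·(1 − 4.1051/6.7445) = 0.587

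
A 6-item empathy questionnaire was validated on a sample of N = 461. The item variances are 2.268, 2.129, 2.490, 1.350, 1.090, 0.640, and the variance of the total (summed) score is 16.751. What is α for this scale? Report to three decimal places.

sum of item variances = 2.268 + 2.129 + 2.490 + 1.350 + 1.090 + 0.640 = 9.967
α = (k/(k−1))·(1 − sum of item variances/total variance) = (6/5)·(1 − 9.967/16.751) = 0.486

α = 0.486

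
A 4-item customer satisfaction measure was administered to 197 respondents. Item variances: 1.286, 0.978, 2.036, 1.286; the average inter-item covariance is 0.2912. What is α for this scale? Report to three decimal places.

α = 0.513

Σσᵢ² = 1.286 + 0.978 + 2.036 + 1.286 = 5.586
Sum of the 6 distinct covariances = 6 × 0.2912 = 1.7472
σ²_total = Σσᵢ² + 2·Σcov = 5.586 + 2 × 1.7472 = 9.0804
α = (4/3)·(1 − 5.586/9.0804) = 0.513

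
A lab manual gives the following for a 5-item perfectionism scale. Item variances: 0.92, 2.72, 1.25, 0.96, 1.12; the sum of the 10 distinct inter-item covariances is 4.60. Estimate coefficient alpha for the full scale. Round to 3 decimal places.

ΣVar(i) = 0.92 + 2.72 + 1.25 + 0.96 + 1.12 = 6.97
Sum of distinct covariances = 4.60
Var(T) = ΣVar(i) + 2·Σcov = 6.97 + 2 × 4.60 = 16.17
α = (5/4)·(1 − 6.97/16.17) = 0.711

α = 0.711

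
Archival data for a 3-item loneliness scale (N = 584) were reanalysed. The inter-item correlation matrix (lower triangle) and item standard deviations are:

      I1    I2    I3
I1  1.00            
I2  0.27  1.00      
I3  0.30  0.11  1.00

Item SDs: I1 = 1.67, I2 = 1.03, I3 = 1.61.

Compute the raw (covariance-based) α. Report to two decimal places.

Σσ²ᵢ = 1.67² + 1.03² + 1.61² = 6.4419
Covariances σ_ij = r_ij · s_i · s_j:
  σ(I1,I2) = 0.27 × 1.67 × 1.03 = 0.4644
  σ(I1,I3) = 0.30 × 1.67 × 1.61 = 0.8066
  σ(I2,I3) = 0.11 × 1.03 × 1.61 = 0.1824
σ²_T = Σσ²ᵢ + 2·Σσ_ij = 6.4419 + 2 × 1.4534 = 9.3487
α = (3/2)·(1 − 6.4419/9.3487) = 0.47

α = 0.47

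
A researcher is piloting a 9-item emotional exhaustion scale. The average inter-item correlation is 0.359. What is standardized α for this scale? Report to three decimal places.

Standardized α = k·r̄ / (1 + (k−1)·r̄) = 9 × 0.359 / (1 + 8 × 0.359)
  = 3.2310 / 3.8720 = 0.834

α = 0.834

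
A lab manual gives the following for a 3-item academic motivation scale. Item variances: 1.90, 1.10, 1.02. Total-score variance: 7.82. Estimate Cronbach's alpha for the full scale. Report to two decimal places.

Σσᵢ² = 1.90 + 1.10 + 1.02 = 4.02
α = (k/(k−1))·(1 − Σσᵢ²/σ²_total) = (3/2)·(1 − 4.02/7.82) = 0.73

α = 0.73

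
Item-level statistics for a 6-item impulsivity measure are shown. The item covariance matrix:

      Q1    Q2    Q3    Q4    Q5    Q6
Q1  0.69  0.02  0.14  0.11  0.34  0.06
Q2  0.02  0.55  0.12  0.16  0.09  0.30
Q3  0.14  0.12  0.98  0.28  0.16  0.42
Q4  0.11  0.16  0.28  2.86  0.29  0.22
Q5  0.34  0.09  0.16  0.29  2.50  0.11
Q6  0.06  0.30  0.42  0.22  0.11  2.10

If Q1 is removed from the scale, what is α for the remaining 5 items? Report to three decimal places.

α = 0.404

Remaining items: Q2, Q3, Q4, Q5, Q6 (k = 5).
Σσ²ᵢ = 0.55 + 0.98 + 2.86 + 2.50 + 2.10 = 8.99
σ²_total = 8.99 + 2 × 2.15 = 13.29
α (item deleted) = (5/4)·(1 − 8.99/13.29) = 0.404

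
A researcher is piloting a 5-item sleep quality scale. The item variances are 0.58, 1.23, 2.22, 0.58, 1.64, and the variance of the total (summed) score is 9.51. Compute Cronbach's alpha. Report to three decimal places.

Cronbach's alpha = 0.428

Σσᵢ² = 0.58 + 1.23 + 2.22 + 0.58 + 1.64 = 6.25
α = (k/(k−1))·(1 − Σσᵢ²/total variance) = (5/4)·(1 − 6.25/9.51) = 0.428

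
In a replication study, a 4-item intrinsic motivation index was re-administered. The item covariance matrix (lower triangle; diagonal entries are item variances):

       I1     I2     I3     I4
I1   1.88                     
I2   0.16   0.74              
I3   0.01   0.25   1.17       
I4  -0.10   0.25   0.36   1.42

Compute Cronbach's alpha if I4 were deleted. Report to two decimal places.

Cronbach's alpha = 0.27

Remaining items: I1, I2, I3 (k = 3).
ΣVar(i) = 1.88 + 0.74 + 1.17 = 3.79
total variance = 3.79 + 2 × 0.42 = 4.63
α (item deleted) = (3/2)·(1 − 3.79/4.63) = 0.27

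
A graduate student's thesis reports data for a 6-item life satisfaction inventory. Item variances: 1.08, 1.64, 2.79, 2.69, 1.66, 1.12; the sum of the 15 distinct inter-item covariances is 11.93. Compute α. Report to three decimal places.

ΣVar(i) = 1.08 + 1.64 + 2.79 + 2.69 + 1.66 + 1.12 = 10.98
Sum of distinct covariances = 11.93
total variance = ΣVar(i) + 2·Σcov = 10.98 + 2 × 11.93 = 34.84
α = (6/5)·(1 − 10.98/34.84) = 0.822

α = 0.822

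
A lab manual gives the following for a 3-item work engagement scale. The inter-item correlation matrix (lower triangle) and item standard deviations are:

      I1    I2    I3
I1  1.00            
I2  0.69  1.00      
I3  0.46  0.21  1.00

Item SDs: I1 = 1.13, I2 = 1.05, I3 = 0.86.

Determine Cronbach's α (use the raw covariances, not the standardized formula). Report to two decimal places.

Σσ²ᵢ = 1.13² + 1.05² + 0.86² = 3.1190
Covariances σ_ij = r_ij · s_i · s_j:
  σ(I1,I2) = 0.69 × 1.13 × 1.05 = 0.8187
  σ(I1,I3) = 0.46 × 1.13 × 0.86 = 0.4470
  σ(I2,I3) = 0.21 × 1.05 × 0.86 = 0.1896
σ²_T = Σσ²ᵢ + 2·Σσ_ij = 3.1190 + 2 × 1.4553 = 6.0296
α = (3/2)·(1 − 3.1190/6.0296) = 0.72

α = 0.72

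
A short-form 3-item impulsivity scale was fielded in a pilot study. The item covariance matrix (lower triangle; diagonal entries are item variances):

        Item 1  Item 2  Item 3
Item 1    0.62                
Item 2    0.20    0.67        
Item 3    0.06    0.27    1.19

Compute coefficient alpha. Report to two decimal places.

Σσᵢ² = 0.62 + 0.67 + 1.19 = 2.48
Sum of the distinct covariances = 0.53
total variance = 2.48 + 2 × 0.53 = 3.54
α = (k/(k−1))·(1 − Σσᵢ²/total variance) = (3/2)·(1 − 2.48/3.54) = 0.45

coefficient alpha = 0.45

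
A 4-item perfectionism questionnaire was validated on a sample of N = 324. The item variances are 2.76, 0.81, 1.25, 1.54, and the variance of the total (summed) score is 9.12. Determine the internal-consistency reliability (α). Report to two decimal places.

α = 0.40

ΣVar(i) = 2.76 + 0.81 + 1.25 + 1.54 = 6.36
α = (k/(k−1))·(1 − ΣVar(i)/σ²_T) = (4/3)·(1 − 6.36/9.12) = 0.40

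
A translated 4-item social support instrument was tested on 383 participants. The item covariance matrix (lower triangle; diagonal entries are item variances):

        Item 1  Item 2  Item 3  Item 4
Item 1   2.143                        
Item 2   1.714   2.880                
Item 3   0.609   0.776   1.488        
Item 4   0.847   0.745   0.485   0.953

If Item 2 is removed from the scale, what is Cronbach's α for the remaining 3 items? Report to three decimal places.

α = 0.688

Remaining items: Item 1, Item 3, Item 4 (k = 3).
ΣVar(i) = 2.143 + 1.488 + 0.953 = 4.584
σ²_T = 4.584 + 2 × 1.941 = 8.466
α (item deleted) = (3/2)·(1 − 4.584/8.466) = 0.688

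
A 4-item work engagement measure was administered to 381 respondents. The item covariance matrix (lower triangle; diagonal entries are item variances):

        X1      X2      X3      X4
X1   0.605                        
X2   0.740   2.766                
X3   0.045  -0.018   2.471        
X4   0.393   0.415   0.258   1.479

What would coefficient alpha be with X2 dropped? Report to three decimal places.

α = 0.351

Remaining items: X1, X3, X4 (k = 3).
Σσᵢ² = 0.605 + 2.471 + 1.479 = 4.555
σ²_T = 4.555 + 2 × 0.696 = 5.947
α (item deleted) = (3/2)·(1 − 4.555/5.947) = 0.351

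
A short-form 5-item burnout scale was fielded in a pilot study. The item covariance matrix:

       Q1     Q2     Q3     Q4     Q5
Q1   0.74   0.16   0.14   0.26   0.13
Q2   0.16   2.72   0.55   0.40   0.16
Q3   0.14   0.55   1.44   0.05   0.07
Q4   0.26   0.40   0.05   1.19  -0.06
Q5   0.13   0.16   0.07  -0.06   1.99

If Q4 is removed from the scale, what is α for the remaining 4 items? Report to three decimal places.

Remaining items: Q1, Q2, Q3, Q5 (k = 4).
Σσᵢ² = 0.74 + 2.72 + 1.44 + 1.99 = 6.89
σ²_total = 6.89 + 2 × 1.21 = 9.31
α (item deleted) = (4/3)·(1 − 6.89/9.31) = 0.347

α = 0.347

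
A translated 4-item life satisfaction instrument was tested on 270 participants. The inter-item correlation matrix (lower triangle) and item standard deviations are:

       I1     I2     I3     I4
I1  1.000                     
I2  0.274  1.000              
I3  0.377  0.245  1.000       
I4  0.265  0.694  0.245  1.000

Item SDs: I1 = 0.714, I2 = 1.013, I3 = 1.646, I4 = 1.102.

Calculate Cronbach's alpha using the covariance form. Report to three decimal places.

Σσ²ᵢ = 0.714² + 1.013² + 1.646² + 1.102² = 5.4597
Covariances σ_ij = r_ij · s_i · s_j:
  σ(I1,I2) = 0.274 × 0.714 × 1.013 = 0.1982
  σ(I1,I3) = 0.377 × 0.714 × 1.646 = 0.4431
  σ(I1,I4) = 0.265 × 0.714 × 1.102 = 0.2085
  σ(I2,I3) = 0.245 × 1.013 × 1.646 = 0.4085
  σ(I2,I4) = 0.694 × 1.013 × 1.102 = 0.7747
  σ(I3,I4) = 0.245 × 1.646 × 1.102 = 0.4444
σ²_T = Σσ²ᵢ + 2·Σσ_ij = 5.4597 + 2 × 2.4774 = 10.4145
α = (4/3)·(1 − 5.4597/10.4145) = 0.634

Cronbach's alpha = 0.634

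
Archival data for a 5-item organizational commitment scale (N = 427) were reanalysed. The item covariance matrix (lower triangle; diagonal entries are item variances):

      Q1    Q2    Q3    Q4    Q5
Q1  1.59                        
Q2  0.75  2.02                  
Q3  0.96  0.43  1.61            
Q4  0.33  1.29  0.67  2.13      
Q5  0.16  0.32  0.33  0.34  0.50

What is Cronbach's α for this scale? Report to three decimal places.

Cronbach's α = 0.734

sum of item variances = 1.59 + 2.02 + 1.61 + 2.13 + 0.50 = 7.85
Sum of off-diagonal covariances = 5.58
σ²_T = 7.85 + 2 × 5.58 = 19.01
α = (k/(k−1))·(1 − sum of item variances/σ²_T) = (5/4)·(1 − 7.85/19.01) = 0.734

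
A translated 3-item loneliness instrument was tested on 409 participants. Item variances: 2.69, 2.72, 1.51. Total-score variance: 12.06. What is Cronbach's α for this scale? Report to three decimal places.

Σσᵢ² = 2.69 + 2.72 + 1.51 = 6.92
α = (k/(k−1))·(1 − Σσᵢ²/Var(T)) = (3/2)·(1 − 6.92/12.06) = 0.639

α = 0.639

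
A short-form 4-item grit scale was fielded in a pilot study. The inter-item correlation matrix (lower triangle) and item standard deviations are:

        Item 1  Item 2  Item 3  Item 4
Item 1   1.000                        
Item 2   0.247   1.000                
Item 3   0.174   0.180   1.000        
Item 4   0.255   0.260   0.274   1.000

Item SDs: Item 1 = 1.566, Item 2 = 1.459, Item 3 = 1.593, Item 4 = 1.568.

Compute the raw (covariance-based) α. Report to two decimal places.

α = 0.55

Σσ²ᵢ = 1.566² + 1.459² + 1.593² + 1.568² = 9.5773
Covariances σ_ij = r_ij · s_i · s_j:
  σ(Item 1,Item 2) = 0.247 × 1.566 × 1.459 = 0.5643
  σ(Item 1,Item 3) = 0.174 × 1.566 × 1.593 = 0.4341
  σ(Item 1,Item 4) = 0.255 × 1.566 × 1.568 = 0.6261
  σ(Item 2,Item 3) = 0.180 × 1.459 × 1.593 = 0.4184
  σ(Item 2,Item 4) = 0.260 × 1.459 × 1.568 = 0.5948
  σ(Item 3,Item 4) = 0.274 × 1.593 × 1.568 = 0.6844
σ²_T = Σσ²ᵢ + 2·Σσ_ij = 9.5773 + 2 × 3.3221 = 16.2215
α = (4/3)·(1 − 9.5773/16.2215) = 0.55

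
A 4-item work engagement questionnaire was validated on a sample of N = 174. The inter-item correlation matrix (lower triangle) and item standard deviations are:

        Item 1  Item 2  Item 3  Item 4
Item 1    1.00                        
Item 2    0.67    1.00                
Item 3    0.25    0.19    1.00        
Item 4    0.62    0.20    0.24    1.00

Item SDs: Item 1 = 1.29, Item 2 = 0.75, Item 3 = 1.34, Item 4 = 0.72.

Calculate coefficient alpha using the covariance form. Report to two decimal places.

Σσ²ᵢ = 1.29² + 0.75² + 1.34² + 0.72² = 4.5406
Covariances σ_ij = r_ij · s_i · s_j:
  σ(Item 1,Item 2) = 0.67 × 1.29 × 0.75 = 0.6482
  σ(Item 1,Item 3) = 0.25 × 1.29 × 1.34 = 0.4322
  σ(Item 1,Item 4) = 0.62 × 1.29 × 0.72 = 0.5759
  σ(Item 2,Item 3) = 0.19 × 0.75 × 1.34 = 0.1910
  σ(Item 2,Item 4) = 0.20 × 0.75 × 0.72 = 0.1080
  σ(Item 3,Item 4) = 0.24 × 1.34 × 0.72 = 0.2316
σ²_T = Σσ²ᵢ + 2·Σσ_ij = 4.5406 + 2 × 2.1869 = 8.9144
α = (4/3)·(1 − 4.5406/8.9144) = 0.65

α = 0.65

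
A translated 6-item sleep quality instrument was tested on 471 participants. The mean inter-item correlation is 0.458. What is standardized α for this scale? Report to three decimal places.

Standardized α = k·r̄ / (1 + (k−1)·r̄) = 6 × 0.458 / (1 + 5 × 0.458)
  = 2.7480 / 3.2900 = 0.835

standardized α = 0.835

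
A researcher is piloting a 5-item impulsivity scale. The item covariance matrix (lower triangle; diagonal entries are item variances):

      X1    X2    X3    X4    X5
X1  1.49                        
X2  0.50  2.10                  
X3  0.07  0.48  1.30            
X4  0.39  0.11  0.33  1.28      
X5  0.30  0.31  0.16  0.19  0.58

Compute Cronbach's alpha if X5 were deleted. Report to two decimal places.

Cronbach's alpha = 0.50

Remaining items: X1, X2, X3, X4 (k = 4).
ΣVar(i) = 1.49 + 2.10 + 1.30 + 1.28 = 6.17
σ²_total = 6.17 + 2 × 1.88 = 9.93
α (item deleted) = (4/3)·(1 − 6.17/9.93) = 0.50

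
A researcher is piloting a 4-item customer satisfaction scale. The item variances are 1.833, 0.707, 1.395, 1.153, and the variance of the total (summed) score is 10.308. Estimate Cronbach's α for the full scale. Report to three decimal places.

Σσᵢ² = 1.833 + 0.707 + 1.395 + 1.153 = 5.088
α = (k/(k−1))·(1 − Σσᵢ²/σ²_total) = (4/3)·(1 − 5.088/10.308) = 0.675

Cronbach's α = 0.675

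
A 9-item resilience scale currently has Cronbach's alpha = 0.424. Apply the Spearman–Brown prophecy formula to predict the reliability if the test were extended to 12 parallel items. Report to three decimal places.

predicted reliability = 0.495

Length factor m = 12/9 = 1.3333
α' = m·α / (1 + (m−1)·α)
   = 12/9 × 0.424 / (1 + (12/9 − 1) × 0.424)
   = 0.5653 / 1.1413 = 0.495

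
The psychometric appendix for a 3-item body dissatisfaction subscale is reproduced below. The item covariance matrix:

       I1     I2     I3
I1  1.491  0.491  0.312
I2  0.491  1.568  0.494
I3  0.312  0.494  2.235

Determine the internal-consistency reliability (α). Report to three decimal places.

Σσᵢ² = 1.491 + 1.568 + 2.235 = 5.294
Sum of the distinct covariances = 1.297
σ²_total = 5.294 + 2 × 1.297 = 7.888
α = (k/(k−1))·(1 − Σσᵢ²/σ²_total) = (3/2)·(1 − 5.294/7.888) = 0.493

α = 0.493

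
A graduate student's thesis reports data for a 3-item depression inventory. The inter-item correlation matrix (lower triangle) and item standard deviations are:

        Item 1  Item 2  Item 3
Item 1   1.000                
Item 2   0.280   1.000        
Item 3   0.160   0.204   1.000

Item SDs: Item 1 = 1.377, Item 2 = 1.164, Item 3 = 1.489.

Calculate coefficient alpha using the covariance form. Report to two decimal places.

α = 0.44

Σσ²ᵢ = 1.377² + 1.164² + 1.489² = 5.4681
Covariances σ_ij = r_ij · s_i · s_j:
  σ(Item 1,Item 2) = 0.280 × 1.377 × 1.164 = 0.4488
  σ(Item 1,Item 3) = 0.160 × 1.377 × 1.489 = 0.3281
  σ(Item 2,Item 3) = 0.204 × 1.164 × 1.489 = 0.3536
σ²_T = Σσ²ᵢ + 2·Σσ_ij = 5.4681 + 2 × 1.1305 = 7.7291
α = (3/2)·(1 − 5.4681/7.7291) = 0.44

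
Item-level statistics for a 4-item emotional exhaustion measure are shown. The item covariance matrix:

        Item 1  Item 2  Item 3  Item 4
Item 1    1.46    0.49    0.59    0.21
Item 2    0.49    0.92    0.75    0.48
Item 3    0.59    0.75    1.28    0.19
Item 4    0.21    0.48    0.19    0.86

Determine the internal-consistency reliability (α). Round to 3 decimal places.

ΣVar(i) = 1.46 + 0.92 + 1.28 + 0.86 = 4.52
Sum of the distinct covariances = 2.71
total variance = 4.52 + 2 × 2.71 = 9.94
α = (k/(k−1))·(1 − ΣVar(i)/total variance) = (4/3)·(1 − 4.52/9.94) = 0.727

α = 0.727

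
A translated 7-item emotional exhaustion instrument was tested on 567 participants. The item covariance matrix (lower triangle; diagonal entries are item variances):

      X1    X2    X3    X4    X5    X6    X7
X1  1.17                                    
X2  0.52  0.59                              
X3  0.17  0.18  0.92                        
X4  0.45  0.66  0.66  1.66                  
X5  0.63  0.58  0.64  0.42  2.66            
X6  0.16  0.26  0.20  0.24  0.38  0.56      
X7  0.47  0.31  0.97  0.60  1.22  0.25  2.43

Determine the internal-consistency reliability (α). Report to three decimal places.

sum of item variances = 1.17 + 0.59 + 0.92 + 1.66 + 2.66 + 0.56 + 2.43 = 9.99
Sum of off-diagonal covariances = 9.97
σ²_T = 9.99 + 2 × 9.97 = 29.93
α = (k/(k−1))·(1 − sum of item variances/σ²_T) = (7/6)·(1 − 9.99/29.93) = 0.777

α = 0.777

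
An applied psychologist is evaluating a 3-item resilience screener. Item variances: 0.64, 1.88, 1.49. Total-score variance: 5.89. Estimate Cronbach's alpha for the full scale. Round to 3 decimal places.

Cronbach's alpha = 0.479

ΣVar(i) = 0.64 + 1.88 + 1.49 = 4.01
α = (k/(k−1))·(1 − ΣVar(i)/Var(T)) = (3/2)·(1 − 4.01/5.89) = 0.479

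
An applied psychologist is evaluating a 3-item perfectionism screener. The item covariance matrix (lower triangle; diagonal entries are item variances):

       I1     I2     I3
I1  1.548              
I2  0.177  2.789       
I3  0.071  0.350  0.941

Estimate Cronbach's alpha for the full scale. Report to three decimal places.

Cronbach's alpha = 0.277

ΣVar(i) = 1.548 + 2.789 + 0.941 = 5.278
Sum of off-diagonal covariances = 0.598
Var(T) = 5.278 + 2 × 0.598 = 6.474
α = (k/(k−1))·(1 − ΣVar(i)/Var(T)) = (3/2)·(1 − 5.278/6.474) = 0.277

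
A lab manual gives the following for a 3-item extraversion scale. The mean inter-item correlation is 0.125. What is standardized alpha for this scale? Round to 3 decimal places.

α = 0.300

Standardized α = k·r̄ / (1 + (k−1)·r̄) = 3 × 0.125 / (1 + 2 × 0.125)
  = 0.3750 / 1.2500 = 0.300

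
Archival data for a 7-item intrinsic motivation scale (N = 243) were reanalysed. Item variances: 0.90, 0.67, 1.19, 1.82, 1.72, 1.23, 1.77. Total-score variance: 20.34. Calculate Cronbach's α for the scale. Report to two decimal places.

Cronbach's α = 0.63

Σσᵢ² = 0.90 + 0.67 + 1.19 + 1.82 + 1.72 + 1.23 + 1.77 = 9.30
α = (k/(k−1))·(1 − Σσᵢ²/σ²_T) = (7/6)·(1 − 9.30/20.34) = 0.63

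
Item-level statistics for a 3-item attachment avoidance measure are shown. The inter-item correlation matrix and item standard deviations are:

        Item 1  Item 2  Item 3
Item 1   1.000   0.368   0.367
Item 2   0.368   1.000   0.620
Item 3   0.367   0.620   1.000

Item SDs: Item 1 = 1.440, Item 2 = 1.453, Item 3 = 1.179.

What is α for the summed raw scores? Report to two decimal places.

Σσ²ᵢ = 1.440² + 1.453² + 1.179² = 5.5748
Covariances σ_ij = r_ij · s_i · s_j:
  σ(Item 1,Item 2) = 0.368 × 1.440 × 1.453 = 0.7700
  σ(Item 1,Item 3) = 0.367 × 1.440 × 1.179 = 0.6231
  σ(Item 2,Item 3) = 0.620 × 1.453 × 1.179 = 1.0621
σ²_T = Σσ²ᵢ + 2·Σσ_ij = 5.5748 + 2 × 2.4552 = 10.4852
α = (3/2)·(1 − 5.5748/10.4852) = 0.70

α = 0.70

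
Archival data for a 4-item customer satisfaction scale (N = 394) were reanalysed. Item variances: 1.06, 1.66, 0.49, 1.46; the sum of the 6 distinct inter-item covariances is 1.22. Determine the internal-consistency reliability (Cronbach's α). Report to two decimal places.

α = 0.46

Σσᵢ² = 1.06 + 1.66 + 0.49 + 1.46 = 4.67
Sum of distinct covariances = 1.22
total variance = Σσᵢ² + 2·Σcov = 4.67 + 2 × 1.22 = 7.11
α = (4/3)·(1 − 4.67/7.11) = 0.46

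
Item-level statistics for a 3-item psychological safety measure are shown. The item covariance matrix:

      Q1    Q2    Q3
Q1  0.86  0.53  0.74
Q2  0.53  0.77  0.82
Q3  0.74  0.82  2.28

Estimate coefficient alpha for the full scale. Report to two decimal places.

Σσ²ᵢ = 0.86 + 0.77 + 2.28 = 3.91
Σ_{i<j} σ_ij = 2.09
σ²_T = 3.91 + 2 × 2.09 = 8.09
α = (k/(k−1))·(1 − Σσ²ᵢ/σ²_T) = (3/2)·(1 − 3.91/8.09) = 0.78

coefficient alpha = 0.78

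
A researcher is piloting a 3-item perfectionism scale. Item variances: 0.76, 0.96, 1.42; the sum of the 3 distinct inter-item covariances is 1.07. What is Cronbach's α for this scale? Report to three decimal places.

α = 0.608

sum of item variances = 0.76 + 0.96 + 1.42 = 3.14
Sum of distinct covariances = 1.07
σ²_T = sum of item variances + 2·Σcov = 3.14 + 2 × 1.07 = 5.28
α = (3/2)·(1 − 3.14/5.28) = 0.608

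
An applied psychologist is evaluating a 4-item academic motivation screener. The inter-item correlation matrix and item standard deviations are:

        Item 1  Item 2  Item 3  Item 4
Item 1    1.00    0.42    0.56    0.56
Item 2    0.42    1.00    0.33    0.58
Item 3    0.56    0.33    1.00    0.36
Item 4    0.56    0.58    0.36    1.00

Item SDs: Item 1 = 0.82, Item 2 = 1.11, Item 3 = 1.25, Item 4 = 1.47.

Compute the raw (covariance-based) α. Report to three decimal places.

Σσ²ᵢ = 0.82² + 1.11² + 1.25² + 1.47² = 5.6279
Covariances σ_ij = r_ij · s_i · s_j:
  σ(Item 1,Item 2) = 0.42 × 0.82 × 1.11 = 0.3823
  σ(Item 1,Item 3) = 0.56 × 0.82 × 1.25 = 0.5740
  σ(Item 1,Item 4) = 0.56 × 0.82 × 1.47 = 0.6750
  σ(Item 2,Item 3) = 0.33 × 1.11 × 1.25 = 0.4579
  σ(Item 2,Item 4) = 0.58 × 1.11 × 1.47 = 0.9464
  σ(Item 3,Item 4) = 0.36 × 1.25 × 1.47 = 0.6615
σ²_T = Σσ²ᵢ + 2·Σσ_ij = 5.6279 + 2 × 3.6971 = 13.0221
α = (4/3)·(1 − 5.6279/13.0221) = 0.757

α = 0.757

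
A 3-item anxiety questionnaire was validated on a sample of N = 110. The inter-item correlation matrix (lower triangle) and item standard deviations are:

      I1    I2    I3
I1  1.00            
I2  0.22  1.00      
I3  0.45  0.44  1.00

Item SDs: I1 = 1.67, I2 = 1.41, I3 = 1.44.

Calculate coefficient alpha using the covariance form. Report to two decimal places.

Σσ²ᵢ = 1.67² + 1.41² + 1.44² = 6.8506
Covariances σ_ij = r_ij · s_i · s_j:
  σ(I1,I2) = 0.22 × 1.67 × 1.41 = 0.5180
  σ(I1,I3) = 0.45 × 1.67 × 1.44 = 1.0822
  σ(I2,I3) = 0.44 × 1.41 × 1.44 = 0.8934
σ²_T = Σσ²ᵢ + 2·Σσ_ij = 6.8506 + 2 × 2.4936 = 11.8378
α = (3/2)·(1 − 6.8506/11.8378) = 0.63

α = 0.63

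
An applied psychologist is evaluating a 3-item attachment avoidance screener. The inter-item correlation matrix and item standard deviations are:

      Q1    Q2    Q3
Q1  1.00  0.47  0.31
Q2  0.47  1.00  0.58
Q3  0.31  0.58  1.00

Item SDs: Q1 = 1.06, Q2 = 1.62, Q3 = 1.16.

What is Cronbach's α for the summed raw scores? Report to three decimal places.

α = 0.708

Σσ²ᵢ = 1.06² + 1.62² + 1.16² = 5.0936
Covariances σ_ij = r_ij · s_i · s_j:
  σ(Q1,Q2) = 0.47 × 1.06 × 1.62 = 0.8071
  σ(Q1,Q3) = 0.31 × 1.06 × 1.16 = 0.3812
  σ(Q2,Q3) = 0.58 × 1.62 × 1.16 = 1.0899
σ²_T = Σσ²ᵢ + 2·Σσ_ij = 5.0936 + 2 × 2.2782 = 9.6500
α = (3/2)·(1 − 5.0936/9.6500) = 0.708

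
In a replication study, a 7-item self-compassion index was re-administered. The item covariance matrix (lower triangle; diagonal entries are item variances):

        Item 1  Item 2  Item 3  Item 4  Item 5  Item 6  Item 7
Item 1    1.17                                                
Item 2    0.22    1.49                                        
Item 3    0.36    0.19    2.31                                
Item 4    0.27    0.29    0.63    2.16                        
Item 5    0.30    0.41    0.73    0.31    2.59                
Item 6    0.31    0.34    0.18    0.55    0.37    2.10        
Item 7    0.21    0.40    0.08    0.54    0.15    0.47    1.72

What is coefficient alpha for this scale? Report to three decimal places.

sum of item variances = 1.17 + 1.49 + 2.31 + 2.16 + 2.59 + 2.10 + 1.72 = 13.54
Sum of off-diagonal covariances = 7.31
Var(T) = 13.54 + 2 × 7.31 = 28.16
α = (k/(k−1))·(1 − sum of item variances/Var(T)) = (7/6)·(1 − 13.54/28.16) = 0.606

coefficient alpha = 0.606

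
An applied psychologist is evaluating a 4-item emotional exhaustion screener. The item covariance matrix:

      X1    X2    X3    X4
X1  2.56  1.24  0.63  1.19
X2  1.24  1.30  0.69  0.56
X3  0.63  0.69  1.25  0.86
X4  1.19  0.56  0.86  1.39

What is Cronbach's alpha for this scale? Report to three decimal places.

α = 0.819

Σσᵢ² = 2.56 + 1.30 + 1.25 + 1.39 = 6.50
Sum of the distinct covariances = 5.17
total variance = 6.50 + 2 × 5.17 = 16.84
α = (k/(k−1))·(1 − Σσᵢ²/total variance) = (4/3)·(1 − 6.50/16.84) = 0.819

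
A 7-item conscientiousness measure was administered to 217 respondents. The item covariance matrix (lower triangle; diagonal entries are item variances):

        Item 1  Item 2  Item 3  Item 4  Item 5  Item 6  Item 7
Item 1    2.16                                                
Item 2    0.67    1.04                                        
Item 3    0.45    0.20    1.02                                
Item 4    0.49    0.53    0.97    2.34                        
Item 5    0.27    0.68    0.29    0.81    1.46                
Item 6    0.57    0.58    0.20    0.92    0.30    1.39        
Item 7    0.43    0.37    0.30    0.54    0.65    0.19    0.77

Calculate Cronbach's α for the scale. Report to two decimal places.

α = 0.78

sum of item variances = 2.16 + 1.04 + 1.02 + 2.34 + 1.46 + 1.39 + 0.77 = 10.18
Σ_{i<j} σ_ij = 10.41
σ²_T = 10.18 + 2 × 10.41 = 31.00
α = (k/(k−1))·(1 − sum of item variances/σ²_T) = (7/6)·(1 − 10.18/31.00) = 0.78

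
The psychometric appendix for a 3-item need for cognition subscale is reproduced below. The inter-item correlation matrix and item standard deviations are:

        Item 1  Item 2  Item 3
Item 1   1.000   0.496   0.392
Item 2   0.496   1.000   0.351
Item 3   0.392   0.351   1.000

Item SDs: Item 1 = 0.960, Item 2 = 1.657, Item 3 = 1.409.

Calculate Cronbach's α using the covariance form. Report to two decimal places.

Σσ²ᵢ = 0.960² + 1.657² + 1.409² = 5.6525
Covariances σ_ij = r_ij · s_i · s_j:
  σ(Item 1,Item 2) = 0.496 × 0.960 × 1.657 = 0.7890
  σ(Item 1,Item 3) = 0.392 × 0.960 × 1.409 = 0.5302
  σ(Item 2,Item 3) = 0.351 × 1.657 × 1.409 = 0.8195
σ²_T = Σσ²ᵢ + 2·Σσ_ij = 5.6525 + 2 × 2.1387 = 9.9299
α = (3/2)·(1 − 5.6525/9.9299) = 0.65

α = 0.65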